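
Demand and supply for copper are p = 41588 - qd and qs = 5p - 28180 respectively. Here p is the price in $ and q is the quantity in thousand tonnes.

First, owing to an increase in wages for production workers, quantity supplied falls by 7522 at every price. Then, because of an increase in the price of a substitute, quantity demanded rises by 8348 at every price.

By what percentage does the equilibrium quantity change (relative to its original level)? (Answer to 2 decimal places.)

Original equilibrium: 41588 - p = 5p - 28180 gives 69768 = 6p, so p = 11628 and q = 29960.
The new curves are qd = 49936 - p (demand) and qs = 5p - 35702 (supply).
Setting them equal: 49936 - p = 5p - 35702 → 85638 = 6p, so p = 14273 and q = 35663.
%Δq = (35663 − 29960) / 29960 × 100 = +19.04%.

+19.04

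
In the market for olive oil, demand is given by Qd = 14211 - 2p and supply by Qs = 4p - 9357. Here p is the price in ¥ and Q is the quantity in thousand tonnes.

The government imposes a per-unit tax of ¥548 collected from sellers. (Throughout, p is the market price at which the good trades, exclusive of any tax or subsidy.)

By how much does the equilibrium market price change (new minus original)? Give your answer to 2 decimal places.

Before the shock: 14211 - 2p = 4p - 9357 ⇒ 23568 = 6p ⇒ p = 3928, Q = 6355.
Since sellers keep the price net of the tax, the effective supply curve becomes Qs = 4p - 11549.
Setting them equal: 14211 - 2p = 4p - 11549 → 25760 = 6p, so p = 12880/3 ≈ 4293.3333 and Q = 16873/3 ≈ 5624.3333.
Δp = 4293.3333 − 3928 = +365.33.

+365.33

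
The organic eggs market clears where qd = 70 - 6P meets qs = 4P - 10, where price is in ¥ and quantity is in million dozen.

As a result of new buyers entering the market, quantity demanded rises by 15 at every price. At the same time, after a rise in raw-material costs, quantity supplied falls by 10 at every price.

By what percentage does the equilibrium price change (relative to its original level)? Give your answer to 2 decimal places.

+31.25

Initially, 70 - 6P = 4P - 10, so 80 = 10P and P = 8, q = 22.
The shock moves the curves to qd = 85 - 6P and qs = 4P - 20.
Setting them equal: 85 - 6P = 4P - 20 → 105 = 10P, so P = 10.5 and q = 22.
%ΔP = (10.5 − 8) / 8 × 100 = +31.25%.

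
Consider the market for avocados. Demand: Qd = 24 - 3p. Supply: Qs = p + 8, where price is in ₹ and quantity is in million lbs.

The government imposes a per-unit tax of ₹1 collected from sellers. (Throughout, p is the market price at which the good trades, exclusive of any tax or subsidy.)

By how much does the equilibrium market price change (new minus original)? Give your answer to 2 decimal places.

+0.25

Solve the original market: 24 - 3p = p + 8, hence p = 4 and Q = 12.
Since sellers keep the price net of the tax, the effective supply curve becomes Qs = p + 7.
Equate the new curves: 24 - 3p = p + 7, giving 17 = 4p, p = 4.25, Q = 11.25.
Δp = 4.25 − 4 = +0.25.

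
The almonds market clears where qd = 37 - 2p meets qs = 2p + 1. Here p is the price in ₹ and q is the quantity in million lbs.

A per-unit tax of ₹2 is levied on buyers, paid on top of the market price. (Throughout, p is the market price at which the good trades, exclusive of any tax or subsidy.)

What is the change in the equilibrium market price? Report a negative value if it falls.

Solve the original market: 37 - 2p = 2p + 1, hence p = 9 and q = 19.
Since buyers pay the price plus the tax, the effective demand curve becomes qd = 33 - 2p.
Equate the new curves: 33 - 2p = 2p + 1, giving 32 = 4p, p = 8, q = 17.
Δp = 8 − 9 = -1.

-1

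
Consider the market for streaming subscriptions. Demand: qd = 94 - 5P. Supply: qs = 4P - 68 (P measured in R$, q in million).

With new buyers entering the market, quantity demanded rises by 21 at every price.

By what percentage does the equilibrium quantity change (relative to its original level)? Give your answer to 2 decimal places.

+233.33

Solve the original market: 94 - 5P = 4P - 68, hence P = 18 and q = 4.
With the change applied: demand qd = 115 - 5P, supply qs = 4P - 68.
Clearing the new market: 115 - 5P = 4P - 68, so P = 61/3 ≈ 20.3333 and q = 40/3 ≈ 13.3333.
%Δq = (13.3333 − 4) / 4 × 100 = +233.33%.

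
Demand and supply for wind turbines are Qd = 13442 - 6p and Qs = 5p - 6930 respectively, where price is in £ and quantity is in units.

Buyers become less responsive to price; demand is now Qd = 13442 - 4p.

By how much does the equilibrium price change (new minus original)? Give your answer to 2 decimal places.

+411.56

Solve the original market: 13442 - 6p = 5p - 6930, hence p = 1852 and Q = 2330.
The new curves are Qd = 13442 - 4p (demand) and Qs = 5p - 6930 (supply).
Equate the new curves: 13442 - 4p = 5p - 6930, giving 20372 = 9p, p = 20372/9 ≈ 2263.5556, Q = 39490/9 ≈ 4387.7778.
Δp = 2263.5556 − 1852 = +411.56.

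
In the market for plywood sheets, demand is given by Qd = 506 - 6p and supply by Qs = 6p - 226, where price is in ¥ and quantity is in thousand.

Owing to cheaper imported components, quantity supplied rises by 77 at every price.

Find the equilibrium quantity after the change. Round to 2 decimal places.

Original equilibrium: 506 - 6p = 6p - 226 gives 732 = 12p, so p = 61 and Q = 140.
The new curves are Qd = 506 - 6p (demand) and Qs = 6p - 149 (supply).
New equilibrium: 506 - 6p = 6p - 149 ⇒ 655 = 12p ⇒ p = 655/12 ≈ 54.5833, Q = 178.5.

178.50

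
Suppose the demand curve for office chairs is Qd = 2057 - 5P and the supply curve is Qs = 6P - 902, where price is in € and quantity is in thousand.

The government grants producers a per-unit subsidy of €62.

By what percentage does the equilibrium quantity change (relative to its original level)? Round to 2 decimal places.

Solve the original market: 2057 - 5P = 6P - 902, hence P = 269 and Q = 712.
Since sellers receive the price plus the subsidy, the effective supply curve becomes Qs = 6P - 530.
Setting them equal: 2057 - 5P = 6P - 530 → 2587 = 11P, so P = 2587/11 ≈ 235.1818 and Q = 9692/11 ≈ 881.0909.
%ΔQ = (881.0909 − 712) / 712 × 100 = +23.75%.

+23.75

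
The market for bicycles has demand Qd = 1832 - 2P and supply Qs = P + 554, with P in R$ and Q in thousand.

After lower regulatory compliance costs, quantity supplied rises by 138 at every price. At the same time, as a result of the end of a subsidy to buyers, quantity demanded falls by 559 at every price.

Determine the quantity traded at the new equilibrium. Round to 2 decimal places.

885.67

Solve the original market: 1832 - 2P = P + 554, hence P = 426 and Q = 980.
After the shift, demand is Qd = 1273 - 2P and supply is Qs = P + 692.
Setting them equal: 1273 - 2P = P + 692 → 581 = 3P, so P = 581/3 ≈ 193.6667 and Q = 2657/3 ≈ 885.6667.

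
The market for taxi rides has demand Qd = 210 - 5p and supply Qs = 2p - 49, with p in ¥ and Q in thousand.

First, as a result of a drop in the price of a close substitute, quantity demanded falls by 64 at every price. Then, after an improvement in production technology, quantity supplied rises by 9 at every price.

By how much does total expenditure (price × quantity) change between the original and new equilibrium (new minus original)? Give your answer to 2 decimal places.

Initially, 210 - 5p = 2p - 49, so 259 = 7p and p = 37, Q = 25.
The new curves are Qd = 146 - 5p (demand) and Qs = 2p - 40 (supply).
Equate the new curves: 146 - 5p = 2p - 40, giving 186 = 7p, p = 186/7 ≈ 26.5714, Q = 92/7 ≈ 13.1429.
Expenditure moves from 37×25 = 925 to 26.5714×13.1429 = 349.2245; change = -575.78.

-575.78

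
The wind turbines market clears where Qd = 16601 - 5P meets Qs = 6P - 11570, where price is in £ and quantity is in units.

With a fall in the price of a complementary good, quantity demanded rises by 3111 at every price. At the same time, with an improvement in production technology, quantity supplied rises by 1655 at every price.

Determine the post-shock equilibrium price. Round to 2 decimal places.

Solve the original market: 16601 - 5P = 6P - 11570, hence P = 2561 and Q = 3796.
The shock moves the curves to Qd = 19712 - 5P and Qs = 6P - 9915.
Clearing the new market: 19712 - 5P = 6P - 9915, so P = 29627/11 ≈ 2693.3636 and Q = 68697/11 ≈ 6245.1818.

2693.36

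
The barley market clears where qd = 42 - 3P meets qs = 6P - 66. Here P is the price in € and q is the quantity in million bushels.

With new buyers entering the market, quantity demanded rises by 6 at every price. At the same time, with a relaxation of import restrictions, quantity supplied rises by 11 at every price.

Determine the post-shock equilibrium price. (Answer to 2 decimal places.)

11.44

Before the shock: 42 - 3P = 6P - 66 ⇒ 108 = 9P ⇒ P = 12, q = 6.
The shock moves the curves to qd = 48 - 3P and qs = 6P - 55.
Equate the new curves: 48 - 3P = 6P - 55, giving 103 = 9P, P = 103/9 ≈ 11.4444, q = 41/3 ≈ 13.6667.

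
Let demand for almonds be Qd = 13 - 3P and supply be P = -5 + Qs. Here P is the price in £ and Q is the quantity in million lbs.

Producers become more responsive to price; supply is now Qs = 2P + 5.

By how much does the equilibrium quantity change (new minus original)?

Original equilibrium: 13 - 3P = P + 5 gives 8 = 4P, so P = 2 and Q = 7.
After the shift, demand is Qd = 13 - 3P and supply is Qs = 2P + 5.
Equate the new curves: 13 - 3P = 2P + 5, giving 8 = 5P, P = 1.6, Q = 8.2.
ΔQ = 8.2 − 7 = +1.2.

+1.2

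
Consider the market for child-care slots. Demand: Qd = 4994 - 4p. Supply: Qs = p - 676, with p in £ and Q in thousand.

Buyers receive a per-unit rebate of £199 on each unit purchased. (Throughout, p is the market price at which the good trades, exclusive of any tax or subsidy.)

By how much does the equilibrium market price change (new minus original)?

+159.2

Original equilibrium: 4994 - 4p = p - 676 gives 5670 = 5p, so p = 1134 and Q = 458.
Since buyers' out-of-pocket price is the market price minus the rebate, the effective demand curve becomes Qd = 5790 - 4p.
Clearing the new market: 5790 - 4p = p - 676, so p = 1293.2 and Q = 617.2.
Δp = 1293.2 − 1134 = +159.2.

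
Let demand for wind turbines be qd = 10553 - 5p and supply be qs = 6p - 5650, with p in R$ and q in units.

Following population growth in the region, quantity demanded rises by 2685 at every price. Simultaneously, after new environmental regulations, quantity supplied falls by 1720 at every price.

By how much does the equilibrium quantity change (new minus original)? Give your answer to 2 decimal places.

Solve the original market: 10553 - 5p = 6p - 5650, hence p = 1473 and q = 3188.
After the shift, demand is qd = 13238 - 5p and supply is qs = 6p - 7370.
New equilibrium: 13238 - 5p = 6p - 7370 ⇒ 20608 = 11p ⇒ p = 20608/11 ≈ 1873.4545, q = 42578/11 ≈ 3870.7273.
Δq = 3870.7273 − 3188 = +682.73.

+682.73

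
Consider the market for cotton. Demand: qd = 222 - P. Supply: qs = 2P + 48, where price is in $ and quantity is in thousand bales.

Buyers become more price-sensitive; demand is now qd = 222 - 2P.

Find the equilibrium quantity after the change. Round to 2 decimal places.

135.00

Solve the original market: 222 - P = 2P + 48, hence P = 58 and q = 164.
The new curves are qd = 222 - 2P (demand) and qs = 2P + 48 (supply).
Clearing the new market: 222 - 2P = 2P + 48, so P = 43.5 and q = 135.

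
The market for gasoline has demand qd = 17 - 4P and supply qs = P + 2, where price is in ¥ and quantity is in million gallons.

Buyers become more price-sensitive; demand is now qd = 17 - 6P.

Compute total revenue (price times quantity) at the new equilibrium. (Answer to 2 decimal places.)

8.88

Original equilibrium: 17 - 4P = P + 2 gives 15 = 5P, so P = 3 and q = 5.
After the shift, demand is qd = 17 - 6P and supply is qs = P + 2.
Setting them equal: 17 - 6P = P + 2 → 15 = 7P, so P = 15/7 ≈ 2.1429 and q = 29/7 ≈ 4.1429.
New expenditure = 2.1429 × 4.1429 = 8.88.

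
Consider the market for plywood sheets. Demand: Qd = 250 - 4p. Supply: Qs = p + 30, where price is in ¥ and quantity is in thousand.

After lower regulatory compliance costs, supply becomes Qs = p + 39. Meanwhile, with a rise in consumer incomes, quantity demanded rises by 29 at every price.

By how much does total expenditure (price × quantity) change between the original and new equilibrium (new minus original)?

+920

Original equilibrium: 250 - 4p = p + 30 gives 220 = 5p, so p = 44 and Q = 74.
The new curves are Qd = 279 - 4p (demand) and Qs = p + 39 (supply).
Clearing the new market: 279 - 4p = p + 39, so p = 48 and Q = 87.
Expenditure moves from 44×74 = 3256 to 48×87 = 4176; change = +920.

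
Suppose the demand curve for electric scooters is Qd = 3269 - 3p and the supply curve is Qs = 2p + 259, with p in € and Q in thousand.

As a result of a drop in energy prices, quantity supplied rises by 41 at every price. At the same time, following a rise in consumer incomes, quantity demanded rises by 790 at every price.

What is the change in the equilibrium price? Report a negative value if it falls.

+149.8

Original equilibrium: 3269 - 3p = 2p + 259 gives 3010 = 5p, so p = 602 and Q = 1463.
The new curves are Qd = 4059 - 3p (demand) and Qs = 2p + 300 (supply).
Equate the new curves: 4059 - 3p = 2p + 300, giving 3759 = 5p, p = 751.8, Q = 1803.6.
Δp = 751.8 − 602 = +149.8.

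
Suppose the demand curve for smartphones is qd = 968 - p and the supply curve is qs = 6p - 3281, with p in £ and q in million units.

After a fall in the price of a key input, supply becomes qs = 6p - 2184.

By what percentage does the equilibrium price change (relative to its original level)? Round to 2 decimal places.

Original equilibrium: 968 - p = 6p - 3281 gives 4249 = 7p, so p = 607 and q = 361.
The shock moves the curves to qd = 968 - p and qs = 6p - 2184.
Equate the new curves: 968 - p = 6p - 2184, giving 3152 = 7p, p = 3152/7 ≈ 450.2857, q = 3624/7 ≈ 517.7143.
%Δp = (450.2857 − 607) / 607 × 100 = -25.82%.

-25.82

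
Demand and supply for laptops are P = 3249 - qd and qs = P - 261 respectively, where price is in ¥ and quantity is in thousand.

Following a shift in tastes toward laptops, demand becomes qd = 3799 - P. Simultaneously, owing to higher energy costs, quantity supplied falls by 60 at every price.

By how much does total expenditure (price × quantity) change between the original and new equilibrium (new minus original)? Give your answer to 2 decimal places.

+960370.00

Solve the original market: 3249 - P = P - 261, hence P = 1755 and q = 1494.
After the shift, demand is qd = 3799 - P and supply is qs = P - 321.
Clearing the new market: 3799 - P = P - 321, so P = 2060 and q = 1739.
Expenditure moves from 1755×1494 = 2621970 to 2060×1739 = 3582340; change = +960370.00.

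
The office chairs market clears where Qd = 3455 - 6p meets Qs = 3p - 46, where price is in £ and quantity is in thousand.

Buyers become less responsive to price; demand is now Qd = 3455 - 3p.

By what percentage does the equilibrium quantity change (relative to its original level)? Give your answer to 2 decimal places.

+52.05

Initially, 3455 - 6p = 3p - 46, so 3501 = 9p and p = 389, Q = 1121.
After the shift, demand is Qd = 3455 - 3p and supply is Qs = 3p - 46.
New equilibrium: 3455 - 3p = 3p - 46 ⇒ 3501 = 6p ⇒ p = 583.5, Q = 1704.5.
%ΔQ = (1704.5 − 1121) / 1121 × 100 = +52.05%.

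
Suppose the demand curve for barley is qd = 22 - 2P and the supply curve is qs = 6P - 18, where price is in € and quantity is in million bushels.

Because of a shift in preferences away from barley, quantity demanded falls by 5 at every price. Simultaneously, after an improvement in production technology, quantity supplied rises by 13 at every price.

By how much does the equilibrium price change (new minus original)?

-2.25

Solve the original market: 22 - 2P = 6P - 18, hence P = 5 and q = 12.
After the shift, demand is qd = 17 - 2P and supply is qs = 6P - 5.
Clearing the new market: 17 - 2P = 6P - 5, so P = 2.75 and q = 11.5.
ΔP = 2.75 − 5 = -2.25.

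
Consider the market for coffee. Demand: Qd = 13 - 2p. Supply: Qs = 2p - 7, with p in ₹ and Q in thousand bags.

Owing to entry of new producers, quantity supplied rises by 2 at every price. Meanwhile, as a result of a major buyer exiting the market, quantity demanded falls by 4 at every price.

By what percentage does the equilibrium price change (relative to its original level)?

-30

Solve the original market: 13 - 2p = 2p - 7, hence p = 5 and Q = 3.
With the change applied: demand Qd = 9 - 2p, supply Qs = 2p - 5.
New equilibrium: 9 - 2p = 2p - 5 ⇒ 14 = 4p ⇒ p = 3.5, Q = 2.
%Δp = (3.5 − 5) / 5 × 100 = -30%.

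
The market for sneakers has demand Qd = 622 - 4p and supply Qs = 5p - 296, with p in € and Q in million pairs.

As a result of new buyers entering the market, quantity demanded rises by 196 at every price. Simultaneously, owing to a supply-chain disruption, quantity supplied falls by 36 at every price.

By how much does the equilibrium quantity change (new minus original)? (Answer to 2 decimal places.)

+92.89

Original equilibrium: 622 - 4p = 5p - 296 gives 918 = 9p, so p = 102 and Q = 214.
The new curves are Qd = 818 - 4p (demand) and Qs = 5p - 332 (supply).
Equate the new curves: 818 - 4p = 5p - 332, giving 1150 = 9p, p = 1150/9 ≈ 127.7778, Q = 2762/9 ≈ 306.8889.
ΔQ = 306.8889 − 214 = +92.89.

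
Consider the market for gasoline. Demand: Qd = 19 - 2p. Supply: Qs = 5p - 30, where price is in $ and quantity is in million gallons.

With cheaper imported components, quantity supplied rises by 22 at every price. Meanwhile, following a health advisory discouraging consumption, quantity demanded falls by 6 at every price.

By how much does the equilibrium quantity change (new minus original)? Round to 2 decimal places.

+2.00

Solve the original market: 19 - 2p = 5p - 30, hence p = 7 and Q = 5.
After the shift, demand is Qd = 13 - 2p and supply is Qs = 5p - 8.
Equate the new curves: 13 - 2p = 5p - 8, giving 21 = 7p, p = 3, Q = 7.
ΔQ = 7 − 5 = +2.00.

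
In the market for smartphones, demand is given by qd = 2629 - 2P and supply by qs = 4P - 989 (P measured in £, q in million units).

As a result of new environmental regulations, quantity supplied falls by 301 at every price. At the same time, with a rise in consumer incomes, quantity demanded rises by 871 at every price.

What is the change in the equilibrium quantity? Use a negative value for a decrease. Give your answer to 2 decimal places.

Original equilibrium: 2629 - 2P = 4P - 989 gives 3618 = 6P, so P = 603 and q = 1423.
After the shift, demand is qd = 3500 - 2P and supply is qs = 4P - 1290.
Equate the new curves: 3500 - 2P = 4P - 1290, giving 4790 = 6P, P = 2395/3 ≈ 798.3333, q = 5710/3 ≈ 1903.3333.
Δq = 1903.3333 − 1423 = +480.33.

+480.33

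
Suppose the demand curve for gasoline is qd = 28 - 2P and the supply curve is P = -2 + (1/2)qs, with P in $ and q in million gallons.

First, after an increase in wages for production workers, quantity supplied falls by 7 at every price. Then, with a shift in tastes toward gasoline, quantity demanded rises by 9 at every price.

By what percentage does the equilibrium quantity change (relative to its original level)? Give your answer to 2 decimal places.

Before the shock: 28 - 2P = 2P + 4 ⇒ 24 = 4P ⇒ P = 6, q = 16.
With the change applied: demand qd = 37 - 2P, supply qs = 2P - 3.
Setting them equal: 37 - 2P = 2P - 3 → 40 = 4P, so P = 10 and q = 17.
%Δq = (17 − 16) / 16 × 100 = +6.25%.

+6.25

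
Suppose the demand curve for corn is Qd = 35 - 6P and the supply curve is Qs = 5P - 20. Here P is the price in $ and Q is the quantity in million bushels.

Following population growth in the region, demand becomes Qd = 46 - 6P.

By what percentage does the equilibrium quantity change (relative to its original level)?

Initially, 35 - 6P = 5P - 20, so 55 = 11P and P = 5, Q = 5.
The shock moves the curves to Qd = 46 - 6P and Qs = 5P - 20.
New equilibrium: 46 - 6P = 5P - 20 ⇒ 66 = 11P ⇒ P = 6, Q = 10.
%ΔQ = (10 − 5) / 5 × 100 = +100%.

+100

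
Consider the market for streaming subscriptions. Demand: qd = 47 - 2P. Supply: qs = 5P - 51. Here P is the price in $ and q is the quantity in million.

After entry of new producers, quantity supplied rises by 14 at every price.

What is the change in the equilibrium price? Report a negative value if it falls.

-2

Before the shock: 47 - 2P = 5P - 51 ⇒ 98 = 7P ⇒ P = 14, q = 19.
The shock moves the curves to qd = 47 - 2P and qs = 5P - 37.
New equilibrium: 47 - 2P = 5P - 37 ⇒ 84 = 7P ⇒ P = 12, q = 23.
ΔP = 12 − 14 = -2.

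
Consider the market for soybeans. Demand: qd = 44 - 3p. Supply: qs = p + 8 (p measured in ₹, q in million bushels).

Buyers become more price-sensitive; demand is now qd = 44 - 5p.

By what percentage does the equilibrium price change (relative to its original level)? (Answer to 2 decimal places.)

Initially, 44 - 3p = p + 8, so 36 = 4p and p = 9, q = 17.
With the change applied: demand qd = 44 - 5p, supply qs = p + 8.
Setting them equal: 44 - 5p = p + 8 → 36 = 6p, so p = 6 and q = 14.
%Δp = (6 − 9) / 9 × 100 = -33.33%.

-33.33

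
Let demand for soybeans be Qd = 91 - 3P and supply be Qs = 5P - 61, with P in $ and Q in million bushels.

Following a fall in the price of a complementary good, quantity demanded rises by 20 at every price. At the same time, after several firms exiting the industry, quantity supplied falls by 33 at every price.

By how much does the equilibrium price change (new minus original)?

+6.625

Original equilibrium: 91 - 3P = 5P - 61 gives 152 = 8P, so P = 19 and Q = 34.
The shock moves the curves to Qd = 111 - 3P and Qs = 5P - 94.
Setting them equal: 111 - 3P = 5P - 94 → 205 = 8P, so P = 25.625 and Q = 34.125.
ΔP = 25.625 − 19 = +6.625.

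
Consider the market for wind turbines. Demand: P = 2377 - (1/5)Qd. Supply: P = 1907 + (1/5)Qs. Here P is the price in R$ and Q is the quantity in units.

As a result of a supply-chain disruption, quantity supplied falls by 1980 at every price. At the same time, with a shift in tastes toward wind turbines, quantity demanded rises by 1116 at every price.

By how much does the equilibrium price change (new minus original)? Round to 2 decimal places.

Solve the original market: 11885 - 5P = 5P - 9535, hence P = 2142 and Q = 1175.
The shock moves the curves to Qd = 13001 - 5P and Qs = 5P - 11515.
New equilibrium: 13001 - 5P = 5P - 11515 ⇒ 24516 = 10P ⇒ P = 2451.6, Q = 743.
ΔP = 2451.6 − 2142 = +309.60.

+309.60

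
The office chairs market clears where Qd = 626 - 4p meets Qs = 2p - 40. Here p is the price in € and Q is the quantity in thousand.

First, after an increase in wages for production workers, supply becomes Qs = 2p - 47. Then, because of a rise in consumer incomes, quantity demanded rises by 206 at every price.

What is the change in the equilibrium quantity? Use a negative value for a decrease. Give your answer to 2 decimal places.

Initially, 626 - 4p = 2p - 40, so 666 = 6p and p = 111, Q = 182.
After the shift, demand is Qd = 832 - 4p and supply is Qs = 2p - 47.
Setting them equal: 832 - 4p = 2p - 47 → 879 = 6p, so p = 146.5 and Q = 246.
ΔQ = 246 − 182 = +64.00.

+64.00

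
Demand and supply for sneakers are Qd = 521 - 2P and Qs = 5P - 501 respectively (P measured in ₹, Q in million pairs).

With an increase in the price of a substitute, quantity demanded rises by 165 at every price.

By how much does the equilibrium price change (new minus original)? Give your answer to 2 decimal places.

Original equilibrium: 521 - 2P = 5P - 501 gives 1022 = 7P, so P = 146 and Q = 229.
With the change applied: demand Qd = 686 - 2P, supply Qs = 5P - 501.
Equate the new curves: 686 - 2P = 5P - 501, giving 1187 = 7P, P = 1187/7 ≈ 169.5714, Q = 2428/7 ≈ 346.8571.
ΔP = 169.5714 − 146 = +23.57.

+23.57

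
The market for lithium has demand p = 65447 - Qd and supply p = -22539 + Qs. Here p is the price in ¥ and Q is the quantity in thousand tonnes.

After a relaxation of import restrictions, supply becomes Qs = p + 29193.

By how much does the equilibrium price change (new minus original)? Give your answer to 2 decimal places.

-3327.00

Before the shock: 65447 - p = p + 22539 ⇒ 42908 = 2p ⇒ p = 21454, Q = 43993.
With the change applied: demand Qd = 65447 - p, supply Qs = p + 29193.
Clearing the new market: 65447 - p = p + 29193, so p = 18127 and Q = 47320.
Δp = 18127 − 21454 = -3327.00.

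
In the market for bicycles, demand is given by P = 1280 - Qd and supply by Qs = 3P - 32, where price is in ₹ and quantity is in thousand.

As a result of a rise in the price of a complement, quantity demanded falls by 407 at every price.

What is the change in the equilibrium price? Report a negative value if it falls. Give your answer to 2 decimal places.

Solve the original market: 1280 - P = 3P - 32, hence P = 328 and Q = 952.
With the change applied: demand Qd = 873 - P, supply Qs = 3P - 32.
New equilibrium: 873 - P = 3P - 32 ⇒ 905 = 4P ⇒ P = 226.25, Q = 646.75.
ΔP = 226.25 − 328 = -101.75.

-101.75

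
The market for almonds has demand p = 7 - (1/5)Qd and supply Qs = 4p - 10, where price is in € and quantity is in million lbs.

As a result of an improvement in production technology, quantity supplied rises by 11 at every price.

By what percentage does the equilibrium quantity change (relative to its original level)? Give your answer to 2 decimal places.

+61.11

Solve the original market: 35 - 5p = 4p - 10, hence p = 5 and Q = 10.
The new curves are Qd = 35 - 5p (demand) and Qs = 4p + 1 (supply).
Equate the new curves: 35 - 5p = 4p + 1, giving 34 = 9p, p = 34/9 ≈ 3.7778, Q = 145/9 ≈ 16.1111.
%ΔQ = (16.1111 − 10) / 10 × 100 = +61.11%.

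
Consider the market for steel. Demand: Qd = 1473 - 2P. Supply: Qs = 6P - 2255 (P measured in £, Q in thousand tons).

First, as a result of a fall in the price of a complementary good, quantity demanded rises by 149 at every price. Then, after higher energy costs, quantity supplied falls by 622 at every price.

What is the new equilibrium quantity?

Solve the original market: 1473 - 2P = 6P - 2255, hence P = 466 and Q = 541.
The new curves are Qd = 1622 - 2P (demand) and Qs = 6P - 2877 (supply).
New equilibrium: 1622 - 2P = 6P - 2877 ⇒ 4499 = 8P ⇒ P = 562.375, Q = 497.25.

497.25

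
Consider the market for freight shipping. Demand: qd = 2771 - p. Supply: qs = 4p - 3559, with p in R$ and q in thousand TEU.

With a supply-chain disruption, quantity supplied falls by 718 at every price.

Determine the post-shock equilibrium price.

Initially, 2771 - p = 4p - 3559, so 6330 = 5p and p = 1266, q = 1505.
With the change applied: demand qd = 2771 - p, supply qs = 4p - 4277.
Equate the new curves: 2771 - p = 4p - 4277, giving 7048 = 5p, p = 1409.6, q = 1361.4.

1409.6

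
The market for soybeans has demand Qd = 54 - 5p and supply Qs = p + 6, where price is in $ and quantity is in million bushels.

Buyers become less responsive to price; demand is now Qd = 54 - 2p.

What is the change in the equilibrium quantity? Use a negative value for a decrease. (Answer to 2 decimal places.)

+8.00

Before the shock: 54 - 5p = p + 6 ⇒ 48 = 6p ⇒ p = 8, Q = 14.
With the change applied: demand Qd = 54 - 2p, supply Qs = p + 6.
Equate the new curves: 54 - 2p = p + 6, giving 48 = 3p, p = 16, Q = 22.
ΔQ = 22 − 14 = +8.00.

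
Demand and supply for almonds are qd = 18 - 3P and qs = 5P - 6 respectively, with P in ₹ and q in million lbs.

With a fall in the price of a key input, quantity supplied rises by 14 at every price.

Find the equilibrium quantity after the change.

14.25

Solve the original market: 18 - 3P = 5P - 6, hence P = 3 and q = 9.
The shock moves the curves to qd = 18 - 3P and qs = 5P + 8.
Equate the new curves: 18 - 3P = 5P + 8, giving 10 = 8P, P = 1.25, q = 14.25.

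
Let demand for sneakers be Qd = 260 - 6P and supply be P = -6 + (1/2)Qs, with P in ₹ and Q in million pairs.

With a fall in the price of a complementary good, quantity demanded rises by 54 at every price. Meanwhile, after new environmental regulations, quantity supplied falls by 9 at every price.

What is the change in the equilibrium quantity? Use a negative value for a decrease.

Original equilibrium: 260 - 6P = 2P + 12 gives 248 = 8P, so P = 31 and Q = 74.
With the change applied: demand Qd = 314 - 6P, supply Qs = 2P + 3.
New equilibrium: 314 - 6P = 2P + 3 ⇒ 311 = 8P ⇒ P = 38.875, Q = 80.75.
ΔQ = 80.75 − 74 = +6.75.

+6.75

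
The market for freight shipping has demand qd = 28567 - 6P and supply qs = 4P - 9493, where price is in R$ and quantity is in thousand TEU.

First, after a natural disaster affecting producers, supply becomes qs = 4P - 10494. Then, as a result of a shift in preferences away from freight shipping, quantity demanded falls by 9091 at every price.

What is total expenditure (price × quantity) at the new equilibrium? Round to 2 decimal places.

Initially, 28567 - 6P = 4P - 9493, so 38060 = 10P and P = 3806, q = 5731.
The new curves are qd = 19476 - 6P (demand) and qs = 4P - 10494 (supply).
Clearing the new market: 19476 - 6P = 4P - 10494, so P = 2997 and q = 1494.
New expenditure = 2997 × 1494 = 4477518.00.

4477518.00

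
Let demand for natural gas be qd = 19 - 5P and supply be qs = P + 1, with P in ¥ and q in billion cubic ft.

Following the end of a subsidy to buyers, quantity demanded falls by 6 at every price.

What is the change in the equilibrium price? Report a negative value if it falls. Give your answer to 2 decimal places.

-1.00

Before the shock: 19 - 5P = P + 1 ⇒ 18 = 6P ⇒ P = 3, q = 4.
After the shift, demand is qd = 13 - 5P and supply is qs = P + 1.
Clearing the new market: 13 - 5P = P + 1, so P = 2 and q = 3.
ΔP = 2 − 3 = -1.00.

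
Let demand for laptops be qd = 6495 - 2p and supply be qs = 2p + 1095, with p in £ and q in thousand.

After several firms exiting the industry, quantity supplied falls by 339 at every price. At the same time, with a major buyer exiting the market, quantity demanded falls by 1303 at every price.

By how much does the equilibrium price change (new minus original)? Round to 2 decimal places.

Solve the original market: 6495 - 2p = 2p + 1095, hence p = 1350 and q = 3795.
The shock moves the curves to qd = 5192 - 2p and qs = 2p + 756.
Setting them equal: 5192 - 2p = 2p + 756 → 4436 = 4p, so p = 1109 and q = 2974.
Δp = 1109 − 1350 = -241.00.

-241.00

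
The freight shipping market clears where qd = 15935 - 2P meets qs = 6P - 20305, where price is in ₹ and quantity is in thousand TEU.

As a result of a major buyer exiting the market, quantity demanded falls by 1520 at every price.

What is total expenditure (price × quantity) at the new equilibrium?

Before the shock: 15935 - 2P = 6P - 20305 ⇒ 36240 = 8P ⇒ P = 4530, q = 6875.
The shock moves the curves to qd = 14415 - 2P and qs = 6P - 20305.
New equilibrium: 14415 - 2P = 6P - 20305 ⇒ 34720 = 8P ⇒ P = 4340, q = 5735.
New expenditure = 4340 × 5735 = 24889900.

24889900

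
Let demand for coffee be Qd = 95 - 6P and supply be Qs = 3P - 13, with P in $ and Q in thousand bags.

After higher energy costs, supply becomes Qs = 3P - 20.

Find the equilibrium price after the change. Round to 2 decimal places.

Original equilibrium: 95 - 6P = 3P - 13 gives 108 = 9P, so P = 12 and Q = 23.
After the shift, demand is Qd = 95 - 6P and supply is Qs = 3P - 20.
New equilibrium: 95 - 6P = 3P - 20 ⇒ 115 = 9P ⇒ P = 115/9 ≈ 12.7778, Q = 55/3 ≈ 18.3333.

12.78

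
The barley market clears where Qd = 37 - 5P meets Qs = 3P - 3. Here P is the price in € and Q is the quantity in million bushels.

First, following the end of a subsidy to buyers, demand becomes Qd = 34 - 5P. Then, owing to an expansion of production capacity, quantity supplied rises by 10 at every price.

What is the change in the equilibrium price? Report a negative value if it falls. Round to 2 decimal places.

Initially, 37 - 5P = 3P - 3, so 40 = 8P and P = 5, Q = 12.
The shock moves the curves to Qd = 34 - 5P and Qs = 3P + 7.
Clearing the new market: 34 - 5P = 3P + 7, so P = 3.375 and Q = 17.125.
ΔP = 3.375 − 5 = -1.63.

-1.63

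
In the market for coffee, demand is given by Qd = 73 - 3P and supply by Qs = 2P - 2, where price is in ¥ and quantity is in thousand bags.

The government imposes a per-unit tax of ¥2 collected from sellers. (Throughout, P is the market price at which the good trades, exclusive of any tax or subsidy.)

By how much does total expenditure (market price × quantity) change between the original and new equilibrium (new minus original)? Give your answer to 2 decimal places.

Original equilibrium: 73 - 3P = 2P - 2 gives 75 = 5P, so P = 15 and Q = 28.
Since sellers keep the price net of the tax, the effective supply curve becomes Qs = 2P - 6.
New equilibrium: 73 - 3P = 2P - 6 ⇒ 79 = 5P ⇒ P = 15.8, Q = 25.6.
Expenditure moves from 15×28 = 420 to 15.8×25.6 = 404.48; change = -15.52.

-15.52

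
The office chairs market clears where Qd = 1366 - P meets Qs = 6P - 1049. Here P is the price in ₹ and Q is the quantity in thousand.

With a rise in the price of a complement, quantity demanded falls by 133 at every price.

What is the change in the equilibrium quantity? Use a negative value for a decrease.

-114

Initially, 1366 - P = 6P - 1049, so 2415 = 7P and P = 345, Q = 1021.
With the change applied: demand Qd = 1233 - P, supply Qs = 6P - 1049.
New equilibrium: 1233 - P = 6P - 1049 ⇒ 2282 = 7P ⇒ P = 326, Q = 907.
ΔQ = 907 − 1021 = -114.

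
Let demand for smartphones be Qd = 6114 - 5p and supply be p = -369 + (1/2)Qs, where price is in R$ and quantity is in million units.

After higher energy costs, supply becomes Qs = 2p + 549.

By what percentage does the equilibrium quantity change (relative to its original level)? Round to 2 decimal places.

-5.94

Initially, 6114 - 5p = 2p + 738, so 5376 = 7p and p = 768, Q = 2274.
After the shift, demand is Qd = 6114 - 5p and supply is Qs = 2p + 549.
Equate the new curves: 6114 - 5p = 2p + 549, giving 5565 = 7p, p = 795, Q = 2139.
%ΔQ = (2139 − 2274) / 2274 × 100 = -5.94%.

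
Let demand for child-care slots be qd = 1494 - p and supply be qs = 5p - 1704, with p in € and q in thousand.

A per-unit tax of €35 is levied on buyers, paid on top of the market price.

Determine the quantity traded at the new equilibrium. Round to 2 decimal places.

931.83

Initially, 1494 - p = 5p - 1704, so 3198 = 6p and p = 533, q = 961.
Since buyers pay the price plus the tax, the effective demand curve becomes qd = 1459 - p.
Clearing the new market: 1459 - p = 5p - 1704, so p = 3163/6 ≈ 527.1667 and q = 5591/6 ≈ 931.8333.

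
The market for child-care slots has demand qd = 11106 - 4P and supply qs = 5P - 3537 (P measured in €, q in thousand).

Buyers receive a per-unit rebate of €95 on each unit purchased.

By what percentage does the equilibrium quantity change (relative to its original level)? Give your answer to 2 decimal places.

Solve the original market: 11106 - 4P = 5P - 3537, hence P = 1627 and q = 4598.
Since buyers' out-of-pocket price is the market price minus the rebate, the effective demand curve becomes qd = 11486 - 4P.
Clearing the new market: 11486 - 4P = 5P - 3537, so P = 15023/9 ≈ 1669.2222 and q = 43282/9 ≈ 4809.1111.
%Δq = (4809.1111 − 4598) / 4598 × 100 = +4.59%.

+4.59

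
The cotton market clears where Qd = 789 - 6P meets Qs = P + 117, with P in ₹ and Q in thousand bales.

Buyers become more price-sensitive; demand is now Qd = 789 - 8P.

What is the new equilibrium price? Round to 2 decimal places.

Initially, 789 - 6P = P + 117, so 672 = 7P and P = 96, Q = 213.
The new curves are Qd = 789 - 8P (demand) and Qs = P + 117 (supply).
New equilibrium: 789 - 8P = P + 117 ⇒ 672 = 9P ⇒ P = 224/3 ≈ 74.6667, Q = 575/3 ≈ 191.6667.

74.67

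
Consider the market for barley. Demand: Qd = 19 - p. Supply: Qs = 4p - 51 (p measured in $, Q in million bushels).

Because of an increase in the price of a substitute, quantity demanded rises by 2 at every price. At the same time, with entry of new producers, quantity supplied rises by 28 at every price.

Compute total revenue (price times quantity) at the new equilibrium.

107.36

Before the shock: 19 - p = 4p - 51 ⇒ 70 = 5p ⇒ p = 14, Q = 5.
After the shift, demand is Qd = 21 - p and supply is Qs = 4p - 23.
New equilibrium: 21 - p = 4p - 23 ⇒ 44 = 5p ⇒ p = 8.8, Q = 12.2.
New expenditure = 8.8 × 12.2 = 107.36.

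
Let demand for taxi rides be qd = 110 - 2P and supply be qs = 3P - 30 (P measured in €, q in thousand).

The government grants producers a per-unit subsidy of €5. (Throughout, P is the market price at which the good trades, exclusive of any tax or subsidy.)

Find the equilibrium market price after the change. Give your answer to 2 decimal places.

Before the shock: 110 - 2P = 3P - 30 ⇒ 140 = 5P ⇒ P = 28, q = 54.
Since sellers receive the price plus the subsidy, the effective supply curve becomes qs = 3P - 15.
Setting them equal: 110 - 2P = 3P - 15 → 125 = 5P, so P = 25 and q = 60.

25.00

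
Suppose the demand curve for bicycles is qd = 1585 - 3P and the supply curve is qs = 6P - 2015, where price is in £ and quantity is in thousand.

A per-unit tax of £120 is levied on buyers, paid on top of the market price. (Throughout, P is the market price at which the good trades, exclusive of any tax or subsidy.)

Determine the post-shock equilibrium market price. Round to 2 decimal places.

360.00

Solve the original market: 1585 - 3P = 6P - 2015, hence P = 400 and q = 385.
Since buyers pay the price plus the tax, the effective demand curve becomes qd = 1225 - 3P.
Clearing the new market: 1225 - 3P = 6P - 2015, so P = 360 and q = 145.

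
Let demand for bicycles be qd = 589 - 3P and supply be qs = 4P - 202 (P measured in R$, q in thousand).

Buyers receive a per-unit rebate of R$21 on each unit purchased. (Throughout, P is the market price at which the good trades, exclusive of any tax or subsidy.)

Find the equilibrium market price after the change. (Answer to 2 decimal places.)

122.00

Initially, 589 - 3P = 4P - 202, so 791 = 7P and P = 113, q = 250.
Since buyers' out-of-pocket price is the market price minus the rebate, the effective demand curve becomes qd = 652 - 3P.
Setting them equal: 652 - 3P = 4P - 202 → 854 = 7P, so P = 122 and q = 286.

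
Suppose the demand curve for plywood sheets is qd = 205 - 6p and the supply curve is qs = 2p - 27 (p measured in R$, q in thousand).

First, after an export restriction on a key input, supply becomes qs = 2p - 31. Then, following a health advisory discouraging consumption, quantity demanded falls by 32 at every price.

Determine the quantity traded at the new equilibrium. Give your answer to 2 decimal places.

Solve the original market: 205 - 6p = 2p - 27, hence p = 29 and q = 31.
The new curves are qd = 173 - 6p (demand) and qs = 2p - 31 (supply).
Setting them equal: 173 - 6p = 2p - 31 → 204 = 8p, so p = 25.5 and q = 20.

20.00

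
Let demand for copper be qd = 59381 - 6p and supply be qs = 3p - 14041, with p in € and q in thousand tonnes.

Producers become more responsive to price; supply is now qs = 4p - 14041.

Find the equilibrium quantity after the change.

Initially, 59381 - 6p = 3p - 14041, so 73422 = 9p and p = 8158, q = 10433.
With the change applied: demand qd = 59381 - 6p, supply qs = 4p - 14041.
Clearing the new market: 59381 - 6p = 4p - 14041, so p = 7342.2 and q = 15327.8.

15327.8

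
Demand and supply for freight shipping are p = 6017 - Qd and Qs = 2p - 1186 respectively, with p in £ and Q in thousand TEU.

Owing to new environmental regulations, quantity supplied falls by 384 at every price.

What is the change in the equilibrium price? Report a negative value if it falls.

Initially, 6017 - p = 2p - 1186, so 7203 = 3p and p = 2401, Q = 3616.
The new curves are Qd = 6017 - p (demand) and Qs = 2p - 1570 (supply).
Equate the new curves: 6017 - p = 2p - 1570, giving 7587 = 3p, p = 2529, Q = 3488.
Δp = 2529 − 2401 = +128.

+128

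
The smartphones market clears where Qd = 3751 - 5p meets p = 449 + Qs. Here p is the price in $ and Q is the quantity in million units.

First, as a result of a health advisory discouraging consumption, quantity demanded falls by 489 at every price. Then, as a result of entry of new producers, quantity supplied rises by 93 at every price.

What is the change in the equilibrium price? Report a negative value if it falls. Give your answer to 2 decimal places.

-97.00

Original equilibrium: 3751 - 5p = p - 449 gives 4200 = 6p, so p = 700 and Q = 251.
The new curves are Qd = 3262 - 5p (demand) and Qs = p - 356 (supply).
Equate the new curves: 3262 - 5p = p - 356, giving 3618 = 6p, p = 603, Q = 247.
Δp = 603 − 700 = -97.00.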